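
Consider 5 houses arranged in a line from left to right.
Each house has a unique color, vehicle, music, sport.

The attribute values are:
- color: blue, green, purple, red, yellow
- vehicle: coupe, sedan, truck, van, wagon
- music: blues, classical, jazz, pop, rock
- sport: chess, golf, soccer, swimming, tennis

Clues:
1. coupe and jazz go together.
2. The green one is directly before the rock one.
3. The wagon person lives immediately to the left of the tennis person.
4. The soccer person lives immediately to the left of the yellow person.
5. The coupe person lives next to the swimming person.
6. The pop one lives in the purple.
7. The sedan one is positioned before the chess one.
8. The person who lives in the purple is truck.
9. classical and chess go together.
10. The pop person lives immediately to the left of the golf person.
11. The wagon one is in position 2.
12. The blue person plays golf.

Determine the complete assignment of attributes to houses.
Solution:

House | Color | Vehicle | Music | Sport
---------------------------------------
  1   | green | coupe | jazz | soccer
  2   | yellow | wagon | rock | swimming
  3   | purple | truck | pop | tennis
  4   | blue | sedan | blues | golf
  5   | red | van | classical | chess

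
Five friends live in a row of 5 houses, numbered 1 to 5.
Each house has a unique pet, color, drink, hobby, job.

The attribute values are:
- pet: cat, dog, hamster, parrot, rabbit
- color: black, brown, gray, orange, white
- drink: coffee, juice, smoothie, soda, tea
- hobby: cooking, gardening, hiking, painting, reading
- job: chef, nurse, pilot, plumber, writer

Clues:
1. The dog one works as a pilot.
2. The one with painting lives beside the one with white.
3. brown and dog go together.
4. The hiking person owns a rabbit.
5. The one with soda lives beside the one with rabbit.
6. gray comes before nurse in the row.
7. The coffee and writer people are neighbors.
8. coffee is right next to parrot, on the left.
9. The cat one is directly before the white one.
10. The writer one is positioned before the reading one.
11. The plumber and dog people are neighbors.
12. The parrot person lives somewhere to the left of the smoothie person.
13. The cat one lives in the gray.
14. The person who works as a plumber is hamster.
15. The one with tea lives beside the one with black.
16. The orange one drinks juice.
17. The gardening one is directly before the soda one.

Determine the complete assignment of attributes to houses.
Solution:

House | Pet | Color | Drink | Hobby | Job
-----------------------------------------
  1   | cat | gray | coffee | painting | chef
  2   | parrot | white | tea | cooking | writer
  3   | hamster | black | smoothie | gardening | plumber
  4   | dog | brown | soda | reading | pilot
  5   | rabbit | orange | juice | hiking | nurse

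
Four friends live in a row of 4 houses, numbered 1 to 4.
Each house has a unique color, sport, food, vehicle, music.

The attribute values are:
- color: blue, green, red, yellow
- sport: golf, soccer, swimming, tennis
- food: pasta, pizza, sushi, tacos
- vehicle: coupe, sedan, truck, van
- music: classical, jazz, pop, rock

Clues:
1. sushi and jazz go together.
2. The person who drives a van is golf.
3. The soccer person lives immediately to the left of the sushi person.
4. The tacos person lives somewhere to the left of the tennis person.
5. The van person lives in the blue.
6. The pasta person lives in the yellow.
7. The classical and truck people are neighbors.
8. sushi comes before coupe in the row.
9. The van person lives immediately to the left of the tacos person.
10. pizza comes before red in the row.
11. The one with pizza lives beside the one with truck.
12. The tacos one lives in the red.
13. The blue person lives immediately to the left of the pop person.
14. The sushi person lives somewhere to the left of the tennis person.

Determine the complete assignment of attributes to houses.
Solution:

House | Color | Sport | Food | Vehicle | Music
----------------------------------------------
  1   | blue | golf | pizza | van | classical
  2   | red | soccer | tacos | truck | pop
  3   | green | swimming | sushi | sedan | jazz
  4   | yellow | tennis | pasta | coupe | rock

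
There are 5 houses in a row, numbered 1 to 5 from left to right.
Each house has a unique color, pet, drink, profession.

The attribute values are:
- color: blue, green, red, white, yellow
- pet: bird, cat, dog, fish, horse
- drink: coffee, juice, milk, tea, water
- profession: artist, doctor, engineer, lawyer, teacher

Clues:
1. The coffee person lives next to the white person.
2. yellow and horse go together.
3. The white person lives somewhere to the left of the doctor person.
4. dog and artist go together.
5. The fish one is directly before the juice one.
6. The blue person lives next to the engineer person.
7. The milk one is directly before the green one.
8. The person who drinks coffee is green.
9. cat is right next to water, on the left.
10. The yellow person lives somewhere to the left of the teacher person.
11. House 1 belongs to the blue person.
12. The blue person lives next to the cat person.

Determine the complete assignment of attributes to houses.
Solution:

House | Color | Pet | Drink | Profession
----------------------------------------
  1   | blue | dog | milk | artist
  2   | green | cat | coffee | engineer
  3   | white | fish | water | lawyer
  4   | yellow | horse | juice | doctor
  5   | red | bird | tea | teacher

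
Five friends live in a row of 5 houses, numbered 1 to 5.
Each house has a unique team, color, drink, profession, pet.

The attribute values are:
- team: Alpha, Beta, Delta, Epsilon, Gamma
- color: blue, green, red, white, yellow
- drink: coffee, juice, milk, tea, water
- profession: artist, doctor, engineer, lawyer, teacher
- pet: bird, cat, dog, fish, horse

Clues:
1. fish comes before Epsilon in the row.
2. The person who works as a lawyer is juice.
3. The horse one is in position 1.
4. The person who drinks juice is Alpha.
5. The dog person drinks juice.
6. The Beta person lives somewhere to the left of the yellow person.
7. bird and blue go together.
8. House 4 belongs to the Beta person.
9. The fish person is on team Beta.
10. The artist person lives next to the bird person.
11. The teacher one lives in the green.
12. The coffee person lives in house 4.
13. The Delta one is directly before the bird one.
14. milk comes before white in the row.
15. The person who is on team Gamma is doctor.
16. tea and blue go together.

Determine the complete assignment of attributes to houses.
Solution:

House | Team | Color | Drink | Profession | Pet
-----------------------------------------------
  1   | Delta | red | milk | artist | horse
  2   | Gamma | blue | tea | doctor | bird
  3   | Alpha | white | juice | lawyer | dog
  4   | Beta | green | coffee | teacher | fish
  5   | Epsilon | yellow | water | engineer | cat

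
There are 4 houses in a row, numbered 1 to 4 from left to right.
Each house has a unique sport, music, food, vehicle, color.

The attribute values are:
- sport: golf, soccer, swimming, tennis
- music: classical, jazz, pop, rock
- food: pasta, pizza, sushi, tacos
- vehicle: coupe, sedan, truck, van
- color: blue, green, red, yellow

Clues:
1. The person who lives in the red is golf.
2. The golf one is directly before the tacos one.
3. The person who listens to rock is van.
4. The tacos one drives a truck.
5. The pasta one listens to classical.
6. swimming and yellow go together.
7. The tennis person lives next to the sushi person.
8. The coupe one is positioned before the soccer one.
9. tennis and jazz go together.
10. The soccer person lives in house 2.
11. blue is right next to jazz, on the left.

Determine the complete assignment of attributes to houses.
Solution:

House | Sport | Music | Food | Vehicle | Color
----------------------------------------------
  1   | golf | classical | pasta | coupe | red
  2   | soccer | pop | tacos | truck | blue
  3   | tennis | jazz | pizza | sedan | green
  4   | swimming | rock | sushi | van | yellow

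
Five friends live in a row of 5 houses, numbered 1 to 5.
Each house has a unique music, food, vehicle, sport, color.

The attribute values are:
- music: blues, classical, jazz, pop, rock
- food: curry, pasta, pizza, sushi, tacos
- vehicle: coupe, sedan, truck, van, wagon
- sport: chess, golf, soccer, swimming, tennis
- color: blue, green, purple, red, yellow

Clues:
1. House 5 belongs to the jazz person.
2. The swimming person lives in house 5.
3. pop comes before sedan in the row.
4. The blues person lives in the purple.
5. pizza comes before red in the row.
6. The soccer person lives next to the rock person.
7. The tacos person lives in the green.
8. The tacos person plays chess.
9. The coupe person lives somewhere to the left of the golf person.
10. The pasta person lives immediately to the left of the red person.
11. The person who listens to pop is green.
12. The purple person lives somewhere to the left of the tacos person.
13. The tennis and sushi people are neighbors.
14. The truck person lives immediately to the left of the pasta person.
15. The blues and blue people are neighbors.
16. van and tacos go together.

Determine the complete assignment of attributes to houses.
Solution:

House | Music | Food | Vehicle | Sport | Color
----------------------------------------------
  1   | blues | pizza | truck | soccer | purple
  2   | rock | pasta | coupe | tennis | blue
  3   | classical | sushi | wagon | golf | red
  4   | pop | tacos | van | chess | green
  5   | jazz | curry | sedan | swimming | yellow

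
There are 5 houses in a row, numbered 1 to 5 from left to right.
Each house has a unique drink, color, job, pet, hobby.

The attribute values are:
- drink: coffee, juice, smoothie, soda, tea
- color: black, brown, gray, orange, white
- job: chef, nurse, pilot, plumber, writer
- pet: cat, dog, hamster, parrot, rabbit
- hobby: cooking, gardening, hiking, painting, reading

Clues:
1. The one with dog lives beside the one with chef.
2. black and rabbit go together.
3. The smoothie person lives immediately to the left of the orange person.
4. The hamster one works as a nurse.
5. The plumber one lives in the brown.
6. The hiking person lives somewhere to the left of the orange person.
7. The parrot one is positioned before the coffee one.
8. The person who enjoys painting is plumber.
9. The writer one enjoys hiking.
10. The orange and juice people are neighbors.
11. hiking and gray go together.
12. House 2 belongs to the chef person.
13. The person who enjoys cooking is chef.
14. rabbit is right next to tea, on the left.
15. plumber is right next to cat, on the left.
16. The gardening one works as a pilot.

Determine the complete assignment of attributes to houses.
Solution:

House | Drink | Color | Job | Pet | Hobby
-----------------------------------------
  1   | soda | gray | writer | dog | hiking
  2   | smoothie | black | chef | rabbit | cooking
  3   | tea | orange | nurse | hamster | reading
  4   | juice | brown | plumber | parrot | painting
  5   | coffee | white | pilot | cat | gardening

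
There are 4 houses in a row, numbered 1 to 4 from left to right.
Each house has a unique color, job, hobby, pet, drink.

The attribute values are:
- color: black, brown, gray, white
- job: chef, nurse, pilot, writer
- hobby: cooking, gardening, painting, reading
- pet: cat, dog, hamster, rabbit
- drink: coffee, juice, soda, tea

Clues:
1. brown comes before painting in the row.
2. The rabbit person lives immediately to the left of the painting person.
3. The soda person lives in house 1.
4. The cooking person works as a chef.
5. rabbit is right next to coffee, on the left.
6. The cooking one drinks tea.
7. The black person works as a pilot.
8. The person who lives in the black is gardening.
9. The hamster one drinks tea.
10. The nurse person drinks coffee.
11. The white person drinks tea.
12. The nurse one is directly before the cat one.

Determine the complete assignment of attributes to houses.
Solution:

House | Color | Job | Hobby | Pet | Drink
-----------------------------------------
  1   | brown | writer | reading | rabbit | soda
  2   | gray | nurse | painting | dog | coffee
  3   | black | pilot | gardening | cat | juice
  4   | white | chef | cooking | hamster | tea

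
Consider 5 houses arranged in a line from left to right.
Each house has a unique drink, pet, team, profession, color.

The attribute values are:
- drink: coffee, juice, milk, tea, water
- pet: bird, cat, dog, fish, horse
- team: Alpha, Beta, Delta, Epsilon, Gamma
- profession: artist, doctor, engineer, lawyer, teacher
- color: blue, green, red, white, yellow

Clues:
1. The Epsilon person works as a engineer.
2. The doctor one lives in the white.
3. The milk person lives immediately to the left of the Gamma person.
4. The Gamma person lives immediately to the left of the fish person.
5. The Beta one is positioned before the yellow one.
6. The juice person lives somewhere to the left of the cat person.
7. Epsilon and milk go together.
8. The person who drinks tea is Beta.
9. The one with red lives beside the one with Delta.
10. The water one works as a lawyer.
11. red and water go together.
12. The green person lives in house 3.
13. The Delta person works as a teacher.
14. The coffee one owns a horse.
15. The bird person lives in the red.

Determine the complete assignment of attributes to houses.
Solution:

House | Drink | Pet | Team | Profession | Color
-----------------------------------------------
  1   | milk | dog | Epsilon | engineer | blue
  2   | water | bird | Gamma | lawyer | red
  3   | juice | fish | Delta | teacher | green
  4   | tea | cat | Beta | doctor | white
  5   | coffee | horse | Alpha | artist | yellow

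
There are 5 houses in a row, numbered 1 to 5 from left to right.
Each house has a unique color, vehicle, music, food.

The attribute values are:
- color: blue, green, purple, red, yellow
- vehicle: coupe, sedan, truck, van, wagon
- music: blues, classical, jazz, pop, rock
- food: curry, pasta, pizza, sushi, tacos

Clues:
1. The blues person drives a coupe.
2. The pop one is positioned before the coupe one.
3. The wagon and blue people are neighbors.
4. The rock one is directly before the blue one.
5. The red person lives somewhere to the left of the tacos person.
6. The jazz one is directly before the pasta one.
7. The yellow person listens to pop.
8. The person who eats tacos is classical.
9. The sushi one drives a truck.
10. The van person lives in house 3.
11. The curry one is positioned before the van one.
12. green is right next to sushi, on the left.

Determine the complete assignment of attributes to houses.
Solution:

House | Color | Vehicle | Music | Food
--------------------------------------
  1   | green | wagon | rock | curry
  2   | blue | truck | jazz | sushi
  3   | yellow | van | pop | pasta
  4   | red | coupe | blues | pizza
  5   | purple | sedan | classical | tacos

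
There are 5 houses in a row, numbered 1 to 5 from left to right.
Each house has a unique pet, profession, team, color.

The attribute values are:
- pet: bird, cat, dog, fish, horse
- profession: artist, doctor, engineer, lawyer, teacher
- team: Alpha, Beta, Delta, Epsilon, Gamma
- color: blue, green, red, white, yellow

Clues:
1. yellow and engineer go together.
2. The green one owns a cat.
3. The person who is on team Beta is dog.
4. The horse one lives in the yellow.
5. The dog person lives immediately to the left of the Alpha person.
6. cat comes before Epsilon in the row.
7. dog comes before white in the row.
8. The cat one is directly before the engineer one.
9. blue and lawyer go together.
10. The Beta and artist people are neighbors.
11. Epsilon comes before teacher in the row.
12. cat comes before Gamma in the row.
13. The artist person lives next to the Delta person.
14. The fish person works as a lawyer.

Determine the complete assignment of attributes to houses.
Solution:

House | Pet | Profession | Team | Color
---------------------------------------
  1   | dog | doctor | Beta | red
  2   | cat | artist | Alpha | green
  3   | horse | engineer | Delta | yellow
  4   | fish | lawyer | Epsilon | blue
  5   | bird | teacher | Gamma | white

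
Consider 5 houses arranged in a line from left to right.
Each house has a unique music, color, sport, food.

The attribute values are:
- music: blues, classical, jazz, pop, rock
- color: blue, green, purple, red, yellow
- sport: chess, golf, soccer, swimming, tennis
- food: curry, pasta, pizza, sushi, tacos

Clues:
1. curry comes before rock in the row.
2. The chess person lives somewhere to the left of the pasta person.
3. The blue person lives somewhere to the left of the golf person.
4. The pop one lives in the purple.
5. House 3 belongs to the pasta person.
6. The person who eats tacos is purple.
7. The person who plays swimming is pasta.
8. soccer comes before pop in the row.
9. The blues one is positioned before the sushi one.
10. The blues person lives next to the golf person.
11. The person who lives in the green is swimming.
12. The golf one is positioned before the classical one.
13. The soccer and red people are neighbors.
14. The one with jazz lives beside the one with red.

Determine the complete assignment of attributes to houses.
Solution:

House | Music | Color | Sport | Food
------------------------------------
  1   | jazz | blue | soccer | curry
  2   | rock | red | chess | pizza
  3   | blues | green | swimming | pasta
  4   | pop | purple | golf | tacos
  5   | classical | yellow | tennis | sushi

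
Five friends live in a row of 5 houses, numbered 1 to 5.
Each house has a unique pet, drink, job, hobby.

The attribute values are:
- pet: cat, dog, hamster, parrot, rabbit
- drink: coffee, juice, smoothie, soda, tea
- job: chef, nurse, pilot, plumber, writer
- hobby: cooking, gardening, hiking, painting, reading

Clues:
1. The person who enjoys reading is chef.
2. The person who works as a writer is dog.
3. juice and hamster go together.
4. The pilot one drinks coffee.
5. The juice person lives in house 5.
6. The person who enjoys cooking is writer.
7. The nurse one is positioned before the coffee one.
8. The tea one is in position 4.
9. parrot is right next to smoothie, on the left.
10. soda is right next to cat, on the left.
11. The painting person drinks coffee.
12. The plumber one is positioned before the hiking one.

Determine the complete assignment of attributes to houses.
Solution:

House | Pet | Drink | Job | Hobby
---------------------------------
  1   | parrot | soda | plumber | gardening
  2   | cat | smoothie | nurse | hiking
  3   | rabbit | coffee | pilot | painting
  4   | dog | tea | writer | cooking
  5   | hamster | juice | chef | reading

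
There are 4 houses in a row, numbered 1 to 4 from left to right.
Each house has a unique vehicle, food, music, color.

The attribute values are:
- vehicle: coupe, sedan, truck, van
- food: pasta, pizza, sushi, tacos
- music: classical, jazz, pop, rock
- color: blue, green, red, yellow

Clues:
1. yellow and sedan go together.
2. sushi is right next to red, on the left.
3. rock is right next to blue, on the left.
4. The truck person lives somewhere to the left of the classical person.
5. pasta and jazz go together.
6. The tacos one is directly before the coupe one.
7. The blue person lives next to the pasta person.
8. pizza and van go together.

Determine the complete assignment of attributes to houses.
Solution:

House | Vehicle | Food | Music | Color
--------------------------------------
  1   | sedan | tacos | rock | yellow
  2   | coupe | sushi | pop | blue
  3   | truck | pasta | jazz | red
  4   | van | pizza | classical | green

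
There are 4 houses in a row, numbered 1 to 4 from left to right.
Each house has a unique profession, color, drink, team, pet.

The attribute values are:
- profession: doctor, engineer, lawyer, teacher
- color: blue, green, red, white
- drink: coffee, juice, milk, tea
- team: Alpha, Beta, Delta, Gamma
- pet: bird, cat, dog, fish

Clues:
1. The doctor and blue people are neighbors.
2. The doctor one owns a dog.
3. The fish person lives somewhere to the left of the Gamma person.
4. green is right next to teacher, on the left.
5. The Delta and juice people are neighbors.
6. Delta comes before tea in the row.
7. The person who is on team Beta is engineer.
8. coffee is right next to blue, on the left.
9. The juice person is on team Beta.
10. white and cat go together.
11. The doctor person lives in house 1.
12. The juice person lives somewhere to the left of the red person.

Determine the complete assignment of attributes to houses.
Solution:

House | Profession | Color | Drink | Team | Pet
-----------------------------------------------
  1   | doctor | green | coffee | Alpha | dog
  2   | teacher | blue | milk | Delta | fish
  3   | engineer | white | juice | Beta | cat
  4   | lawyer | red | tea | Gamma | bird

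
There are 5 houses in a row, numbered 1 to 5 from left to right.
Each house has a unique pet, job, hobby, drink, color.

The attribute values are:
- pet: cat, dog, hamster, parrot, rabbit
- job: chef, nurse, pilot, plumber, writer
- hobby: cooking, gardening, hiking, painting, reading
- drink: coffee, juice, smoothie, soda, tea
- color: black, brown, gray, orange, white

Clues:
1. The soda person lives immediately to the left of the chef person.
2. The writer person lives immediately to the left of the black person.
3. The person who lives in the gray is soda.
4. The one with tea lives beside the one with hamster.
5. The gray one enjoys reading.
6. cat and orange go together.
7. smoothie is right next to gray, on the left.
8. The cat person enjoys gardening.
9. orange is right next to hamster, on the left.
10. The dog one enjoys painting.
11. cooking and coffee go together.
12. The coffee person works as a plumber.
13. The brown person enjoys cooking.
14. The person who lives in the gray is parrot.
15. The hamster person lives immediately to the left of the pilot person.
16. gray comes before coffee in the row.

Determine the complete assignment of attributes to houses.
Solution:

House | Pet | Job | Hobby | Drink | Color
-----------------------------------------
  1   | cat | writer | gardening | tea | orange
  2   | hamster | nurse | hiking | smoothie | black
  3   | parrot | pilot | reading | soda | gray
  4   | dog | chef | painting | juice | white
  5   | rabbit | plumber | cooking | coffee | brown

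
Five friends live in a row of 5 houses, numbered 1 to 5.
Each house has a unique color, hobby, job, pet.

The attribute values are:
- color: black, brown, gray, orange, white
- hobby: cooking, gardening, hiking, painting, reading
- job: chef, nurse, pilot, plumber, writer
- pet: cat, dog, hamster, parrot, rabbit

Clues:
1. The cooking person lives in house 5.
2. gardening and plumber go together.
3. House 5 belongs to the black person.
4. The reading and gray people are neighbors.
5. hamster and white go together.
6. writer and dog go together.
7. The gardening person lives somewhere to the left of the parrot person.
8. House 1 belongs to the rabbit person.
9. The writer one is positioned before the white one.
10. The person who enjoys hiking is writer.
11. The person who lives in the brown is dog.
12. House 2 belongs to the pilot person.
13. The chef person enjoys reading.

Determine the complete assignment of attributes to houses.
Solution:

House | Color | Hobby | Job | Pet
---------------------------------
  1   | orange | reading | chef | rabbit
  2   | gray | painting | pilot | cat
  3   | brown | hiking | writer | dog
  4   | white | gardening | plumber | hamster
  5   | black | cooking | nurse | parrot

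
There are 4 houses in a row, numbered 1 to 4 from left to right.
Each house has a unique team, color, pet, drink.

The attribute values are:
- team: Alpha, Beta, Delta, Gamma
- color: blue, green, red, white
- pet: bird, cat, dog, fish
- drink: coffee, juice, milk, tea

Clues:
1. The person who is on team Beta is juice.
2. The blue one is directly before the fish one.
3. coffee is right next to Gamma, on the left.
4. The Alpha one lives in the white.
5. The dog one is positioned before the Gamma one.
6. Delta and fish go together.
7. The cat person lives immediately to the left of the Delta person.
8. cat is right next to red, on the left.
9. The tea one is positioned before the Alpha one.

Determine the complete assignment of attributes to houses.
Solution:

House | Team | Color | Pet | Drink
----------------------------------
  1   | Beta | blue | cat | juice
  2   | Delta | red | fish | tea
  3   | Alpha | white | dog | coffee
  4   | Gamma | green | bird | milk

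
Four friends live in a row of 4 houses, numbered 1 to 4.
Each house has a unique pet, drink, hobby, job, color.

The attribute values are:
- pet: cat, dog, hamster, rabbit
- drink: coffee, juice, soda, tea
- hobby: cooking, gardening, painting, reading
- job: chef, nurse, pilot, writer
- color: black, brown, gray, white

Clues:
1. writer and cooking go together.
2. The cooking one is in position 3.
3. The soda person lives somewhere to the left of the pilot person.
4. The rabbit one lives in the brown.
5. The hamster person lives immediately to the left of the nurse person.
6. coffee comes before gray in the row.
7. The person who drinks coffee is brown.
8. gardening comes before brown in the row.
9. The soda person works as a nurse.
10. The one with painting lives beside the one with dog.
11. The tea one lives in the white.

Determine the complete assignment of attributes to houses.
Solution:

House | Pet | Drink | Hobby | Job | Color
-----------------------------------------
  1   | hamster | tea | painting | chef | white
  2   | dog | soda | gardening | nurse | black
  3   | rabbit | coffee | cooking | writer | brown
  4   | cat | juice | reading | pilot | gray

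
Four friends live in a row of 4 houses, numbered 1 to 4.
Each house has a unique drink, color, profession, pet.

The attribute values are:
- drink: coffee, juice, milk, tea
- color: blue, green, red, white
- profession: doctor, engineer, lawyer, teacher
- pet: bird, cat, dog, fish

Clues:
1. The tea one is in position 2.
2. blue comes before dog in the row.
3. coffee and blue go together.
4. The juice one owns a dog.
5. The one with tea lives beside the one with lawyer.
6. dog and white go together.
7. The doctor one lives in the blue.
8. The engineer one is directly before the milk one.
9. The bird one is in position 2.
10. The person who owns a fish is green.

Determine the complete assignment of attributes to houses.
Solution:

House | Drink | Color | Profession | Pet
----------------------------------------
  1   | coffee | blue | doctor | cat
  2   | tea | red | engineer | bird
  3   | milk | green | lawyer | fish
  4   | juice | white | teacher | dog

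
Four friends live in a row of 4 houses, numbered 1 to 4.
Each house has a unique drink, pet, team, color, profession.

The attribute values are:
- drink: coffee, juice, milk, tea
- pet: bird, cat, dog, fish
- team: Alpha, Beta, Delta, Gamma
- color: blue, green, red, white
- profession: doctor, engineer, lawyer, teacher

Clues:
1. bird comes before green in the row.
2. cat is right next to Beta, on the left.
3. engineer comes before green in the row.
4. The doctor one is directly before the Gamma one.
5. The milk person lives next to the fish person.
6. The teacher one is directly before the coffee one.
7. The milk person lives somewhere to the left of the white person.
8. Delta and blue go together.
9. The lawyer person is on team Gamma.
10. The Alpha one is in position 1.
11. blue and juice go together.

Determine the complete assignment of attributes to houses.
Solution:

House | Drink | Pet | Team | Color | Profession
-----------------------------------------------
  1   | milk | cat | Alpha | red | teacher
  2   | coffee | fish | Beta | white | engineer
  3   | juice | bird | Delta | blue | doctor
  4   | tea | dog | Gamma | green | lawyer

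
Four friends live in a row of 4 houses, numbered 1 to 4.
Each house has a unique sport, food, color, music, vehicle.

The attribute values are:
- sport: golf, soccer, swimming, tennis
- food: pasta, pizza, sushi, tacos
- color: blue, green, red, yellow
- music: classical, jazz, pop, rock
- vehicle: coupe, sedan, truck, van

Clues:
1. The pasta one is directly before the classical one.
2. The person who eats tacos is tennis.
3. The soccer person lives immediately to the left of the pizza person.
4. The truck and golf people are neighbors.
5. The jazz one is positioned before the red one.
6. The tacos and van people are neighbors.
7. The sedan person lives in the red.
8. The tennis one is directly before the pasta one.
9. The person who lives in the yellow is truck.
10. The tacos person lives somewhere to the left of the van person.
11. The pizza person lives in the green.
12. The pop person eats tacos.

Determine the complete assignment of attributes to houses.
Solution:

House | Sport | Food | Color | Music | Vehicle
----------------------------------------------
  1   | tennis | tacos | yellow | pop | truck
  2   | golf | pasta | blue | jazz | van
  3   | soccer | sushi | red | classical | sedan
  4   | swimming | pizza | green | rock | coupe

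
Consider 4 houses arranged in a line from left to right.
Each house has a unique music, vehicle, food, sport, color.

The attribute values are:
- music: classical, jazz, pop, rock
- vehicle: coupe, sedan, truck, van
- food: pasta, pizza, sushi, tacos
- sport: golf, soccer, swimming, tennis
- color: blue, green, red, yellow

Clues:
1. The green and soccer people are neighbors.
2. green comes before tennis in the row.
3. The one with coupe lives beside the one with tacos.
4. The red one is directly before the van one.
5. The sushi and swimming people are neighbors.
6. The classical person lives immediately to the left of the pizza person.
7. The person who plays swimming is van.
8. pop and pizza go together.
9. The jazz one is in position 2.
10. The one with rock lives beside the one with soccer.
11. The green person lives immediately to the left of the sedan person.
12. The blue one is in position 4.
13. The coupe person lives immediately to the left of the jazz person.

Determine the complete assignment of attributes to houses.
Solution:

House | Music | Vehicle | Food | Sport | Color
----------------------------------------------
  1   | rock | coupe | pasta | golf | green
  2   | jazz | sedan | tacos | soccer | yellow
  3   | classical | truck | sushi | tennis | red
  4   | pop | van | pizza | swimming | blue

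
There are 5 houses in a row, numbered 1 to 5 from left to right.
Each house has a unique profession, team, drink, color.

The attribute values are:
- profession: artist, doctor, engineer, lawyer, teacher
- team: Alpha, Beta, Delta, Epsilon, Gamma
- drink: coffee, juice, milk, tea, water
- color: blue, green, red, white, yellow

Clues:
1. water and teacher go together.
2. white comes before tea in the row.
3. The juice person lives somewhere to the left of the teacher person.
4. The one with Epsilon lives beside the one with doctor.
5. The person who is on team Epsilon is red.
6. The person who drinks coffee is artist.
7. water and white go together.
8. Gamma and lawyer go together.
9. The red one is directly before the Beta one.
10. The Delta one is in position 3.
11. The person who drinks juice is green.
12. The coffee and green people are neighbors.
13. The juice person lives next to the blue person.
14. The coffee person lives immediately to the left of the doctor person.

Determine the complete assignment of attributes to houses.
Solution:

House | Profession | Team | Drink | Color
-----------------------------------------
  1   | artist | Epsilon | coffee | red
  2   | doctor | Beta | juice | green
  3   | engineer | Delta | milk | blue
  4   | teacher | Alpha | water | white
  5   | lawyer | Gamma | tea | yellow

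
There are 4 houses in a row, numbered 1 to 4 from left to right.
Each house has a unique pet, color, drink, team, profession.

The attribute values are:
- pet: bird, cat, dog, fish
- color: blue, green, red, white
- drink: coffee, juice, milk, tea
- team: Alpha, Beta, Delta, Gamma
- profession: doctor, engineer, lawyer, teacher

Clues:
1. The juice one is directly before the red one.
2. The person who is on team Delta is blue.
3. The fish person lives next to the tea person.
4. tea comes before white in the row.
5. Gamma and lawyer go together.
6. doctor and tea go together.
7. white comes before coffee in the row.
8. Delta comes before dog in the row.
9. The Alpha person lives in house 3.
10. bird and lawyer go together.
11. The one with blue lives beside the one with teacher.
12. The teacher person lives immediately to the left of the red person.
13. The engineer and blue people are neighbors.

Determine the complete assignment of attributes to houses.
Solution:

House | Pet | Color | Drink | Team | Profession
-----------------------------------------------
  1   | fish | green | milk | Beta | engineer
  2   | cat | blue | tea | Delta | doctor
  3   | dog | white | juice | Alpha | teacher
  4   | bird | red | coffee | Gamma | lawyer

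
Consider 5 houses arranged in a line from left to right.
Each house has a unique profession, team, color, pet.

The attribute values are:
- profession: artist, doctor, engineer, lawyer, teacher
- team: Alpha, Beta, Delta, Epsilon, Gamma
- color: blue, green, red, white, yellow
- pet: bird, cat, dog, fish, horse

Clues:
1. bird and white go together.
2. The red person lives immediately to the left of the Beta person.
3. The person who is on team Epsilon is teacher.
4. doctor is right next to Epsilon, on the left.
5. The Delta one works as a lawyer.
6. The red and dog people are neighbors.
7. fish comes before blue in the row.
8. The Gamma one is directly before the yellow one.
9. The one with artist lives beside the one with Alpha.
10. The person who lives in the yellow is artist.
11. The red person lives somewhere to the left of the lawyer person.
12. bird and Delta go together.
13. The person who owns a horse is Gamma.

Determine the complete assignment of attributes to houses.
Solution:

House | Profession | Team | Color | Pet
---------------------------------------
  1   | engineer | Gamma | red | horse
  2   | artist | Beta | yellow | dog
  3   | doctor | Alpha | green | fish
  4   | teacher | Epsilon | blue | cat
  5   | lawyer | Delta | white | bird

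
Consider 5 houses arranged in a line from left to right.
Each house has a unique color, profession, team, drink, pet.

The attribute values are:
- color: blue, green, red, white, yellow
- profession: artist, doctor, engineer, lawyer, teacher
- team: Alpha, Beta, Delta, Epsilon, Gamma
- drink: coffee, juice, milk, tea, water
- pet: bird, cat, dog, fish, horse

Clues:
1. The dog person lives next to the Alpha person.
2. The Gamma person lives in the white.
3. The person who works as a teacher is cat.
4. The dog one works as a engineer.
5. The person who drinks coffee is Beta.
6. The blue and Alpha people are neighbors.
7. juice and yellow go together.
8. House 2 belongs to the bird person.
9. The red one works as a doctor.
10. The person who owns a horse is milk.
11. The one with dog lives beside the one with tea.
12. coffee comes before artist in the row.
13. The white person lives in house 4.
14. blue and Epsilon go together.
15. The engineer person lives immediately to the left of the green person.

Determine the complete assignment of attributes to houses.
Solution:

House | Color | Profession | Team | Drink | Pet
-----------------------------------------------
  1   | blue | engineer | Epsilon | water | dog
  2   | green | lawyer | Alpha | tea | bird
  3   | red | doctor | Beta | coffee | fish
  4   | white | artist | Gamma | milk | horse
  5   | yellow | teacher | Delta | juice | cat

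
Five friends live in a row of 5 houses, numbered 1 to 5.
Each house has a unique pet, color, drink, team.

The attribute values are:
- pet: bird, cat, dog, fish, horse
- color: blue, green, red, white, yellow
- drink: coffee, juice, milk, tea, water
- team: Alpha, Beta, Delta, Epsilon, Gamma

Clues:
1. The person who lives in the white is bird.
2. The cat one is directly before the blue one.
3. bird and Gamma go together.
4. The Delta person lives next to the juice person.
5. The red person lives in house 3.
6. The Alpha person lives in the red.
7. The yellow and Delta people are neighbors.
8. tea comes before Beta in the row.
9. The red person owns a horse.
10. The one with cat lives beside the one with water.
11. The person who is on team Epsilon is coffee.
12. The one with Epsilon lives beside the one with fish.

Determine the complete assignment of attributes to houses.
Solution:

House | Pet | Color | Drink | Team
----------------------------------
  1   | cat | yellow | coffee | Epsilon
  2   | fish | blue | water | Delta
  3   | horse | red | juice | Alpha
  4   | bird | white | tea | Gamma
  5   | dog | green | milk | Beta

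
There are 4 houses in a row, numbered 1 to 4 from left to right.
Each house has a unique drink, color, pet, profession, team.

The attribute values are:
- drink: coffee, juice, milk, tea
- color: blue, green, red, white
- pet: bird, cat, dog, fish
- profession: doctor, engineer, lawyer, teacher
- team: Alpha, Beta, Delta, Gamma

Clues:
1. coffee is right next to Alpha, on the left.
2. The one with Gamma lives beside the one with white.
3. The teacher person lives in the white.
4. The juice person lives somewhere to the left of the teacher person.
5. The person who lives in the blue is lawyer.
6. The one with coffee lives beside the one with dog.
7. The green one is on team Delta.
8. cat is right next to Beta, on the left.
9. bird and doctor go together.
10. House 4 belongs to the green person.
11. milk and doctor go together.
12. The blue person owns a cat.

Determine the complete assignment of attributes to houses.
Solution:

House | Drink | Color | Pet | Profession | Team
-----------------------------------------------
  1   | juice | blue | cat | lawyer | Gamma
  2   | coffee | white | fish | teacher | Beta
  3   | tea | red | dog | engineer | Alpha
  4   | milk | green | bird | doctor | Delta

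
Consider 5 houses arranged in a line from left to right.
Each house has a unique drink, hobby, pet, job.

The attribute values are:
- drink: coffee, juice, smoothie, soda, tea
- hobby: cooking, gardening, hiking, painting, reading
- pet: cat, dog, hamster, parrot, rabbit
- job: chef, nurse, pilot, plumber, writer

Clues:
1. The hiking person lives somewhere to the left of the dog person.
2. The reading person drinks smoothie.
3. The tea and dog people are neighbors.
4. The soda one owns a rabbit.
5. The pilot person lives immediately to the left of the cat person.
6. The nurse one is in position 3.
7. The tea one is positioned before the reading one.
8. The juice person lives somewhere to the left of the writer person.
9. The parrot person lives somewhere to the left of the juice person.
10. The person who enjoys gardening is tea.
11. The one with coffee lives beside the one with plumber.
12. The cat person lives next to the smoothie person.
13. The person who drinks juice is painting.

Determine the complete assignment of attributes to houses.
Solution:

House | Drink | Hobby | Pet | Job
---------------------------------
  1   | coffee | hiking | parrot | pilot
  2   | tea | gardening | cat | plumber
  3   | smoothie | reading | dog | nurse
  4   | juice | painting | hamster | chef
  5   | soda | cooking | rabbit | writer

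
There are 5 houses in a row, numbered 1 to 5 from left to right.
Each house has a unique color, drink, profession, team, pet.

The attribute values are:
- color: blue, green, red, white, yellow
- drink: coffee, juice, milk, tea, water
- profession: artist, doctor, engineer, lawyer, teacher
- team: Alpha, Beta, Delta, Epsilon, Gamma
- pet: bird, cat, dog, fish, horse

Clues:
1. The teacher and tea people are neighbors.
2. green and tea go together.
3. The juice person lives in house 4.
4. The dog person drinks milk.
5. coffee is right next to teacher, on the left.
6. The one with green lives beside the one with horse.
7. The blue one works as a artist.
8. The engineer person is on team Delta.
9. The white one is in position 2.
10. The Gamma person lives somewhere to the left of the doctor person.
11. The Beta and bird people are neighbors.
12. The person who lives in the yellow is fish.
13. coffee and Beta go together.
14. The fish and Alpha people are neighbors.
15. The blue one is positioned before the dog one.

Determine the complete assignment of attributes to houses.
Solution:

House | Color | Drink | Profession | Team | Pet
-----------------------------------------------
  1   | yellow | coffee | lawyer | Beta | fish
  2   | white | water | teacher | Alpha | bird
  3   | green | tea | engineer | Delta | cat
  4   | blue | juice | artist | Gamma | horse
  5   | red | milk | doctor | Epsilon | dog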